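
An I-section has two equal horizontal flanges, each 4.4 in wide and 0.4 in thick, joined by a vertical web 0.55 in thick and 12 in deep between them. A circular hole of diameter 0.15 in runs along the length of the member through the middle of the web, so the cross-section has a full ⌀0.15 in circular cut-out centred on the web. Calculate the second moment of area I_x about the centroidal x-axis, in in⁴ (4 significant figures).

I_x ≈ 214.6 in⁴

Decompose the section into non-overlapping parts with the origin at the bottom-left of its bounding rectangle.
Bottom flange: 4.4 × 0.4, A = 1.76 in², y = 0.2 in, Ī = 0.0234667 in⁴.
Web: 0.55 × 12, A = 6.6 in², y = 6.4 in, Ī = 79.2 in⁴.
Top flange: 4.4 × 0.4, A = 1.76 in², y = 12.6 in, Ī = 0.0234667 in⁴.
Hole (subtracted): ⌀0.15, A = 0.0176715 in², y = 6.4 in, Ī = 0.0000248505 in⁴.
By symmetry the centroid is at mid-height, ȳ = 6.4 in.
Transfer each piece to the centroidal x-axis using Ī + A·d² with d = y − 6.4:
  bottom flange: d = -6.2 in → contributes +67.6779 in⁴
  web: d = 0 in → contributes +79.2 in⁴
  top flange: d = 6.2 in → contributes +67.6779 in⁴
  hole: d = 0 in → contributes −0.0000248505 in⁴
Total I = 214.556 in⁴.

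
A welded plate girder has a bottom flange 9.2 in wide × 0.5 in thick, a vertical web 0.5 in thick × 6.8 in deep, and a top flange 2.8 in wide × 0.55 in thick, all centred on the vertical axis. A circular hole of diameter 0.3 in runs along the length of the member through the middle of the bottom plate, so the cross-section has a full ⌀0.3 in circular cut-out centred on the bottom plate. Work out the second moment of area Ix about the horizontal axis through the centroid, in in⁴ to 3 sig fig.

Ix ≈ 81.9 in⁴

Split into non-overlapping primitives; take the origin at the lower-left of the bounding box.
Bottom plate: 9.2 × 0.5, A = 4.6 in², y = 0.25 in, Ī = 0.095833 in⁴.
Web plate: 0.5 × 6.8, A = 3.4 in², y = 3.9 in, Ī = 13.101 in⁴.
Top plate: 2.8 × 0.55, A = 1.54 in², y = 7.575 in, Ī = 0.038821 in⁴.
Hole (subtracted): ⌀0.3, A = 0.070686 in², y = 0.25 in, Ī = 0.00039761 in⁴.
Centroid: ȳ = ΣA·y / ΣA = 2.7518 in.
Transfer each piece to the horizontal axis through the centroid using Ī + A·d² with d = y − 2.7518:
  bottom plate: d = -2.5018 in → contributes +28.888 in⁴
  web plate: d = 1.1482 in → contributes +17.584 in⁴
  top plate: d = 4.8232 in → contributes +35.864 in⁴
  hole: d = -2.5018 in → contributes −0.44283 in⁴
Total I = 81.892 in⁴.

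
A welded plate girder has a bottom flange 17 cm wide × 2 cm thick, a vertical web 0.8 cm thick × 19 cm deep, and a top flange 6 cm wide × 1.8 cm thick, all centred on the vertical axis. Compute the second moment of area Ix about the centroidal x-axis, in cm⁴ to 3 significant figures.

Break the section into simple shapes (no overlaps), measuring from the bottom-left corner of the bounding box.
Bottom plate: 17 × 2, A = 34 cm², y = 1 cm, Ī = 11.333 cm⁴.
Web plate: 0.8 × 19, A = 15.2 cm², y = 11.5 cm, Ī = 457.27 cm⁴.
Top plate: 6 × 1.8, A = 10.8 cm², y = 21.9 cm, Ī = 2.916 cm⁴.
Centroid: ȳ = ΣA·y / ΣA = 7.422 cm.
Transfer each piece to the centroidal x-axis using Ī + A·d² with d = y − 7.422:
  bottom plate: d = -6.422 cm → contributes +1413.6 cm⁴
  web plate: d = 4.078 cm → contributes +710.04 cm⁴
  top plate: d = 14.478 cm → contributes +2266.7 cm⁴
Total I = 4390.3 cm⁴.

Ix ≈ 4390 cm⁴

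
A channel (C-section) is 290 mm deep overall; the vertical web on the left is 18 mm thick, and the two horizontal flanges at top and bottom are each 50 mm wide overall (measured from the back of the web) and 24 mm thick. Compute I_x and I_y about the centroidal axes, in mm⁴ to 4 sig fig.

Treat the section as a set of non-overlapping primitives; coordinates are from the bounding-box lower-left.
Web: 18 × 290, A = 5 220 mm², y = 145 mm, Ī = 36 583 500 mm⁴.
Top flange (beyond web): 32 × 24, A = 768 mm², y = 278 mm, Ī = 36 864 mm⁴.
Bottom flange (beyond web): 32 × 24, A = 768 mm², y = 12 mm, Ī = 36 864 mm⁴.
By symmetry the centroid is at mid-height, ȳ = 145 mm.
Transfer each piece to the centroidal x-axis using Ī + A·d² with d = y − 145:
  web: d = 0 mm → contributes +36 583 500 mm⁴
  top flange (beyond web): d = 133 mm → contributes +13 622 016 mm⁴
  bottom flange (beyond web): d = -133 mm → contributes +13 622 016 mm⁴
Total I = 63 827 532 mm⁴.
For the y-axis: x̄ = 14.6838 mm.
Repeating about the centroidal y-axis gives I_y = 1 013 753 mm⁴.

I_x ≈ 6.383 × 10⁷ mm⁴, I_y ≈ 1.014 × 10⁶ mm⁴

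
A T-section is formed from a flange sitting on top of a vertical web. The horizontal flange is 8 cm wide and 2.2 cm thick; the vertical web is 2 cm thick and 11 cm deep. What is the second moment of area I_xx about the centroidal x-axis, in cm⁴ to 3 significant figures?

I_xx ≈ 655 cm⁴

Split into non-overlapping primitives; take the origin at the lower-left of the bounding box.
Flange: 8 × 2.2, A = 17.6 cm², y = 12.1 cm, Ī = 7.0987 cm⁴.
Web: 2 × 11, A = 22 cm², y = 5.5 cm, Ī = 221.83 cm⁴.
Centroid: ȳ = ΣA·y / ΣA = 8.4333 cm.
Transfer each piece to the centroidal x-axis using Ī + A·d² with d = y − 8.4333:
  flange: d = 3.6667 cm → contributes +243.72 cm⁴
  web: d = -2.9333 cm → contributes +411.13 cm⁴
Total I = 654.85 cm⁴.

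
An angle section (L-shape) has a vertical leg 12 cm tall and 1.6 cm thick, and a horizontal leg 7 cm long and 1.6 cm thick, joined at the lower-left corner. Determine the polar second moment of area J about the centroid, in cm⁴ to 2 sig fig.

J ≈ 490 cm⁴

Treat the section as a set of non-overlapping primitives; coordinates are from the bounding-box lower-left.
Vertical leg: 1.6 × 12, A = 19.2 cm², y = 6 cm, Ī = 230.4 cm⁴.
Horizontal leg (remainder): 5.4 × 1.6, A = 8.64 cm², y = 0.8 cm, Ī = 1.843 cm⁴.
Centroid: ȳ = ΣA·y / ΣA = 4.386 cm.
Transfer each piece to the centroidal x-axis using Ī + A·d² with d = y − 4.386:
  vertical leg: d = 1.614 cm → contributes +280.4 cm⁴
  horizontal leg (remainder): d = -3.586 cm → contributes +113 cm⁴
Total I = 393.4 cm⁴.
For the y-axis: x̄ = 1.886 cm.
Repeating about the centroidal y-axis gives I_y = 98.08 cm⁴.
Polar second moment: J = I_x + I_y = 491.4 cm⁴.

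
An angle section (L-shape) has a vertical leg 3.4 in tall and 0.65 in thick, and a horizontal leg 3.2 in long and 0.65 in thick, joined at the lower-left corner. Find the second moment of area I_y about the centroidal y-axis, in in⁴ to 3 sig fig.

I_y ≈ 3.40 in⁴

Treat the section as a set of non-overlapping primitives; coordinates are from the bounding-box lower-left.
Vertical leg: 0.65 × 3.4, A = 2.21 in², x = 0.325 in, Ī = 0.07781 in⁴.
Horizontal leg (remainder): 2.55 × 0.65, A = 1.6575 in², x = 1.925 in, Ī = 0.89816 in⁴.
Centroid: x̄ = ΣA·x / ΣA = 1.0107 in.
Transfer each piece to the centroidal y-axis using Ī + A·d² with d = x − 1.0107:
  vertical leg: d = -0.68571 in → contributes +1.117 in⁴
  horizontal leg (remainder): d = 0.91429 in → contributes +2.2837 in⁴
Total I = 3.4007 in⁴.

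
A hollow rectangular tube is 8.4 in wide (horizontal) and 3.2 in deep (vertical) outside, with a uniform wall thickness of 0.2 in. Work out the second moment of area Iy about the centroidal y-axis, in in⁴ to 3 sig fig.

Treat the section as a set of non-overlapping primitives; coordinates are from the bounding-box lower-left.
Outer rectangle: 8.4 × 3.2, A = 26.88 in², x = 4.2 in, Ī = 158.05 in⁴.
Inner void (subtracted): 8 × 2.8, A = 22.4 in², x = 4.2 in, Ī = 119.47 in⁴.
By symmetry the centroid is at mid-width, x̄ = 4.2 in.
All pieces are centred on the centroidal y-axis, so I = ΣĪ (holes subtracted) = 38.588 in⁴.

Iy ≈ 38.6 in⁴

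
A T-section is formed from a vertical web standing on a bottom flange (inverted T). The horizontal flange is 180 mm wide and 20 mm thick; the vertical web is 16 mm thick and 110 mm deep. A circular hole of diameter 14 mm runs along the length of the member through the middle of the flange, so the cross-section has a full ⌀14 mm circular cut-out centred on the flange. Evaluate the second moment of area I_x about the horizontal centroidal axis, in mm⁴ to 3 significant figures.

I_x ≈ 6.81 × 10⁶ mm⁴

Treat the section as a set of non-overlapping primitives; coordinates are from the bounding-box lower-left.
Flange: 180 × 20, A = 3 600 mm², y = 10 mm, Ī = 120 000 mm⁴.
Web: 16 × 110, A = 1 760 mm², y = 75 mm, Ī = 1 774 667 mm⁴.
Hole (subtracted): ⌀14, A = 153.94 mm², y = 10 mm, Ī = 1885.7 mm⁴.
Centroid: ȳ = ΣA·y / ΣA = 31.974 mm.
Transfer each piece to the horizontal centroidal axis using Ī + A·d² with d = y − 31.974:
  flange: d = -21.974 mm → contributes +1 858 345 mm⁴
  web: d = 43.026 mm → contributes +5 032 785 mm⁴
  hole: d = -21.974 mm → contributes −76 218 mm⁴
Total I = 6 814 911 mm⁴.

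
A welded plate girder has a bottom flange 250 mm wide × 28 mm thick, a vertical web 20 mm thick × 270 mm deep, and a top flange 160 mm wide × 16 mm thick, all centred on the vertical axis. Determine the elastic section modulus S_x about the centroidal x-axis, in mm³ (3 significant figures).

Decompose the section into non-overlapping parts with the origin at the bottom-left of its bounding rectangle.
Bottom plate: 250 × 28, A = 7 000 mm², y = 14 mm, Ī = 457 333 mm⁴.
Web plate: 20 × 270, A = 5 400 mm², y = 163 mm, Ī = 32 805 000 mm⁴.
Top plate: 160 × 16, A = 2 560 mm², y = 306 mm, Ī = 54 613 mm⁴.
Centroid: ȳ = ΣA·y / ΣA = 117.75 mm.
Transfer each piece to the centroidal x-axis using Ī + A·d² with d = y − 117.75:
  bottom plate: d = -103.75 mm → contributes +75 807 713 mm⁴
  web plate: d = 45.249 mm → contributes +43 861 184 mm⁴
  top plate: d = 188.25 mm → contributes +90 774 765 mm⁴
Total I = 210 443 662 mm⁴.
Extreme fibre distance c = 196.25 mm; S = I/c = 1 072 332 mm³.

S_x ≈ 1.07 × 10⁶ mm³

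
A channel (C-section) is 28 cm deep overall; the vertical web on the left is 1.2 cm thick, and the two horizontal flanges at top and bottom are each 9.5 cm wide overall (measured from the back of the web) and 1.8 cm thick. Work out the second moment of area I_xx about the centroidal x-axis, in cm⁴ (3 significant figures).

I_xx ≈ 7330 cm⁴

Break the section into simple shapes (no overlaps), measuring from the bottom-left corner of the bounding box.
Web: 1.2 × 28, A = 33.6 cm², y = 14 cm, Ī = 2195.2 cm⁴.
Top flange (beyond web): 8.3 × 1.8, A = 14.94 cm², y = 27.1 cm, Ī = 4.0338 cm⁴.
Bottom flange (beyond web): 8.3 × 1.8, A = 14.94 cm², y = 0.9 cm, Ī = 4.0338 cm⁴.
By symmetry the centroid is at mid-height, ȳ = 14 cm.
Transfer each piece to the centroidal x-axis using Ī + A·d² with d = y − 14:
  web: d = 0 cm → contributes +2195.2 cm⁴
  top flange (beyond web): d = 13.1 cm → contributes +2567.9 cm⁴
  bottom flange (beyond web): d = -13.1 cm → contributes +2567.9 cm⁴
Total I = 7 331 cm⁴.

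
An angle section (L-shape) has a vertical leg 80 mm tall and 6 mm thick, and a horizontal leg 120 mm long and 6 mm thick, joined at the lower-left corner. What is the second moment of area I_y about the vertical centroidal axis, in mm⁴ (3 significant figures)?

I_y ≈ 1.76 × 10⁶ mm⁴

Split into non-overlapping primitives; take the origin at the lower-left of the bounding box.
Vertical leg: 6 × 80, A = 480 mm², x = 3 mm, Ī = 1 440 mm⁴.
Horizontal leg (remainder): 114 × 6, A = 684 mm², x = 63 mm, Ī = 740 772 mm⁴.
Centroid: x̄ = ΣA·x / ΣA = 38.258 mm.
Transfer each piece to the vertical centroidal axis using Ī + A·d² with d = x − 38.258:
  vertical leg: d = -35.258 mm → contributes +598 132 mm⁴
  horizontal leg (remainder): d = 24.742 mm → contributes +1 159 503 mm⁴
Total I = 1 757 635 mm⁴.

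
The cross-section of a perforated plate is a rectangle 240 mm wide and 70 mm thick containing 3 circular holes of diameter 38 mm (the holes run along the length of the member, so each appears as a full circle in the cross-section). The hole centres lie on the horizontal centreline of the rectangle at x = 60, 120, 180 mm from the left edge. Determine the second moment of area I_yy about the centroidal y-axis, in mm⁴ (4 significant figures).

I_yy ≈ 7.217 × 10⁷ mm⁴

Break the section into simple shapes (no overlaps), measuring from the bottom-left corner of the bounding box.
Plate: 240 × 70, A = 16 800 mm², x = 120 mm, Ī = 80 640 000 mm⁴.
Hole 1 (subtracted): ⌀38, A = 1134.11 mm², x = 60 mm, Ī = 102 354 mm⁴.
Hole 2 (subtracted): ⌀38, A = 1134.11 mm², x = 120 mm, Ī = 102 354 mm⁴.
Hole 3 (subtracted): ⌀38, A = 1134.11 mm², x = 180 mm, Ī = 102 354 mm⁴.
By symmetry the centroid is at mid-width, x̄ = 120 mm.
Transfer each piece to the centroidal y-axis using Ī + A·d² with d = x − 120:
  plate: d = 0 mm → contributes +80 640 000 mm⁴
  hole 1: d = -60 mm → contributes −4 185 168 mm⁴
  hole 2: d = 0 mm → contributes −102 354 mm⁴
  hole 3: d = 60 mm → contributes −4 185 168 mm⁴
Total I = 72 167 311 mm⁴.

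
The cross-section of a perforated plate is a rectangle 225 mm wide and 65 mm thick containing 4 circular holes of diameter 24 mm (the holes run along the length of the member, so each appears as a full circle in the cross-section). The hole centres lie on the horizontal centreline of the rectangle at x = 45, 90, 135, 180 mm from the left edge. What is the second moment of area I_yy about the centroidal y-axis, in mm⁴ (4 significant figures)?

Treat the section as a set of non-overlapping primitives; coordinates are from the bounding-box lower-left.
Plate: 225 × 65, A = 14 625 mm², x = 112.5 mm, Ī = 61 699 219 mm⁴.
Hole 1 (subtracted): ⌀24, A = 452.389 mm², x = 45 mm, Ī = 16 286 mm⁴.
Hole 2 (subtracted): ⌀24, A = 452.389 mm², x = 90 mm, Ī = 16 286 mm⁴.
Hole 3 (subtracted): ⌀24, A = 452.389 mm², x = 135 mm, Ī = 16 286 mm⁴.
Hole 4 (subtracted): ⌀24, A = 452.389 mm², x = 180 mm, Ī = 16 286 mm⁴.
By symmetry the centroid is at mid-width, x̄ = 112.5 mm.
Transfer each piece to the centroidal y-axis using Ī + A·d² with d = x − 112.5:
  plate: d = 0 mm → contributes +61 699 219 mm⁴
  hole 1: d = -67.5 mm → contributes −2 077 485 mm⁴
  hole 2: d = -22.5 mm → contributes −245 308 mm⁴
  hole 3: d = 22.5 mm → contributes −245 308 mm⁴
  hole 4: d = 67.5 mm → contributes −2 077 485 mm⁴
Total I = 57 053 633 mm⁴.

I_yy ≈ 5.705 × 10⁷ mm⁴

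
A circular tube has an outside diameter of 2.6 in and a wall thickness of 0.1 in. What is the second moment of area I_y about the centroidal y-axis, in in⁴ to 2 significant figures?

I_y ≈ 0.61 in⁴

Break the section into simple shapes (no overlaps), measuring from the bottom-left corner of the bounding box.
Outer circle: ⌀2.6, A = 5.309 in², x = 1.3 in, Ī = 2.243 in⁴.
Bore (subtracted): ⌀2.4, A = 4.524 in², x = 1.3 in, Ī = 1.629 in⁴.
By symmetry the centroid is at mid-width, x̄ = 1.3 in.
All pieces are centred on the centroidal y-axis, so I = ΣĪ (holes subtracted) = 0.6146 in⁴.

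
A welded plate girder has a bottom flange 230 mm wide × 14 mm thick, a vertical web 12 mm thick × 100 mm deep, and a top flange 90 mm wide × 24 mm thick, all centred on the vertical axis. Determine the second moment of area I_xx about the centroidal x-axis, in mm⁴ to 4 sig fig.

Split into non-overlapping primitives; take the origin at the lower-left of the bounding box.
Bottom plate: 230 × 14, A = 3 220 mm², y = 7 mm, Ī = 52593.3 mm⁴.
Web plate: 12 × 100, A = 1 200 mm², y = 64 mm, Ī = 1 000 000 mm⁴.
Top plate: 90 × 24, A = 2 160 mm², y = 126 mm, Ī = 103 680 mm⁴.
Centroid: ȳ = ΣA·y / ΣA = 56.459 mm.
Transfer each piece to the centroidal x-axis using Ī + A·d² with d = y − 56.459:
  bottom plate: d = -49.459 mm → contributes +7 929 323 mm⁴
  web plate: d = 7.54103 mm → contributes +1 068 241 mm⁴
  top plate: d = 69.541 mm → contributes +10 549 344 mm⁴
Total I = 19 546 907 mm⁴.

I_xx ≈ 1.955 × 10⁷ mm⁴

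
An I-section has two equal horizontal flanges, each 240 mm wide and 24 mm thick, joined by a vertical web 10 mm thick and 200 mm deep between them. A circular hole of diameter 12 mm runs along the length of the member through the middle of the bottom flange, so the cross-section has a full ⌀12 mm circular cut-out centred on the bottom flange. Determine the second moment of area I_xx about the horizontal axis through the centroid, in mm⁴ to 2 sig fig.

Treat the section as a set of non-overlapping primitives; coordinates are from the bounding-box lower-left.
Bottom flange: 240 × 24, A = 5 760 mm², y = 12 mm, Ī = 276 480 mm⁴.
Web: 10 × 200, A = 2 000 mm², y = 124 mm, Ī = 6 666 667 mm⁴.
Top flange: 240 × 24, A = 5 760 mm², y = 236 mm, Ī = 276 480 mm⁴.
Hole (subtracted): ⌀12, A = 113.1 mm², y = 12 mm, Ī = 1 018 mm⁴.
Centroid: ȳ = ΣA·y / ΣA = 124.9 mm.
Transfer each piece to the horizontal axis through the centroid using Ī + A·d² with d = y − 124.9:
  bottom flange: d = -112.9 mm → contributes +73 754 086 mm⁴
  web: d = -0.9448 mm → contributes +6 668 452 mm⁴
  top flange: d = 111.1 mm → contributes +71 316 037 mm⁴
  hole: d = -112.9 mm → contributes −1 443 747 mm⁴
Total I = 150 294 828 mm⁴.

I_xx ≈ 1.5 × 10⁸ mm⁴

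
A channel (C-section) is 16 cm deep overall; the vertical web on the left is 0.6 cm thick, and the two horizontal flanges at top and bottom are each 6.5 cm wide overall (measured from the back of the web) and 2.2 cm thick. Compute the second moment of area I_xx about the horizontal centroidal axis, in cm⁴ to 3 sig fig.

I_xx ≈ 1450 cm⁴

Split into non-overlapping primitives; take the origin at the lower-left of the bounding box.
Web: 0.6 × 16, A = 9.6 cm², y = 8 cm, Ī = 204.8 cm⁴.
Top flange (beyond web): 5.9 × 2.2, A = 12.98 cm², y = 14.9 cm, Ī = 5.2353 cm⁴.
Bottom flange (beyond web): 5.9 × 2.2, A = 12.98 cm², y = 1.1 cm, Ī = 5.2353 cm⁴.
By symmetry the centroid is at mid-height, ȳ = 8 cm.
Transfer each piece to the horizontal centroidal axis using Ī + A·d² with d = y − 8:
  web: d = 0 cm → contributes +204.8 cm⁴
  top flange (beyond web): d = 6.9 cm → contributes +623.21 cm⁴
  bottom flange (beyond web): d = -6.9 cm → contributes +623.21 cm⁴
Total I = 1451.2 cm⁴.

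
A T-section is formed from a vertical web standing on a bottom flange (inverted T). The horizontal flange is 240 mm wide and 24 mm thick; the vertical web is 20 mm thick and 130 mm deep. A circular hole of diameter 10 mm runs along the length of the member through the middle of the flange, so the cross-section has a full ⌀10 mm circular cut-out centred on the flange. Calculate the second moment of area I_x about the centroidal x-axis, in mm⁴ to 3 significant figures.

Treat the section as a set of non-overlapping primitives; coordinates are from the bounding-box lower-left.
Flange: 240 × 24, A = 5 760 mm², y = 12 mm, Ī = 276 480 mm⁴.
Web: 20 × 130, A = 2 600 mm², y = 89 mm, Ī = 3 661 667 mm⁴.
Hole (subtracted): ⌀10, A = 78.54 mm², y = 12 mm, Ī = 490.87 mm⁴.
Centroid: ȳ = ΣA·y / ΣA = 36.174 mm.
Transfer each piece to the centroidal x-axis using Ī + A·d² with d = y − 36.174:
  flange: d = -24.174 mm → contributes +3 642 656 mm⁴
  web: d = 52.826 mm → contributes +10 917 059 mm⁴
  hole: d = -24.174 mm → contributes −46 390 mm⁴
Total I = 14 513 325 mm⁴.

I_x ≈ 1.45 × 10⁷ mm⁴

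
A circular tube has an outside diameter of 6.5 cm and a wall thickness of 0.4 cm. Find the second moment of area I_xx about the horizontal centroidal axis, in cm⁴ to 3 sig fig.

Split into non-overlapping primitives; take the origin at the lower-left of the bounding box.
Outer circle: ⌀6.5, A = 33.183 cm², y = 3.25 cm, Ī = 87.624 cm⁴.
Bore (subtracted): ⌀5.7, A = 25.518 cm², y = 3.25 cm, Ī = 51.817 cm⁴.
By symmetry the centroid is at mid-height, ȳ = 3.25 cm.
All pieces are centred on the horizontal centroidal axis, so I = ΣĪ (holes subtracted) = 35.807 cm⁴.

I_xx ≈ 35.8 cm⁴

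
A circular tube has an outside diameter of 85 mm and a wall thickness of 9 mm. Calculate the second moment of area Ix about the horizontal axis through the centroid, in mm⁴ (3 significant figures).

Ix ≈ 1.57 × 10⁶ mm⁴

Break the section into simple shapes (no overlaps), measuring from the bottom-left corner of the bounding box.
Outer circle: ⌀85, A = 5674.5 mm², y = 42.5 mm, Ī = 2 562 392 mm⁴.
Bore (subtracted): ⌀67, A = 3525.7 mm², y = 42.5 mm, Ī = 989 166 mm⁴.
By symmetry the centroid is at mid-height, ȳ = 42.5 mm.
All pieces are centred on the horizontal axis through the centroid, so I = ΣĪ (holes subtracted) = 1 573 226 mm⁴.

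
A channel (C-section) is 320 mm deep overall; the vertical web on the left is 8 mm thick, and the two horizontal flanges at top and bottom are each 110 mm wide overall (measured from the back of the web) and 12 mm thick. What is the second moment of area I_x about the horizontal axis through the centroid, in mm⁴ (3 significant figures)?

Treat the section as a set of non-overlapping primitives; coordinates are from the bounding-box lower-left.
Web: 8 × 320, A = 2 560 mm², y = 160 mm, Ī = 21 845 333 mm⁴.
Top flange (beyond web): 102 × 12, A = 1 224 mm², y = 314 mm, Ī = 14 688 mm⁴.
Bottom flange (beyond web): 102 × 12, A = 1 224 mm², y = 6 mm, Ī = 14 688 mm⁴.
By symmetry the centroid is at mid-height, ȳ = 160 mm.
Transfer each piece to the horizontal axis through the centroid using Ī + A·d² with d = y − 160:
  web: d = 0 mm → contributes +21 845 333 mm⁴
  top flange (beyond web): d = 154 mm → contributes +29 043 072 mm⁴
  bottom flange (beyond web): d = -154 mm → contributes +29 043 072 mm⁴
Total I = 79 931 477 mm⁴.

I_x ≈ 7.99 × 10⁷ mm⁴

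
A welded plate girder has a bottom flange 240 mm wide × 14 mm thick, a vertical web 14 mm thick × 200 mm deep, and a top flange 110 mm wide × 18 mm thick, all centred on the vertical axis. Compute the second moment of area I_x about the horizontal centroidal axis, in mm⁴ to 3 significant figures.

Decompose the section into non-overlapping parts with the origin at the bottom-left of its bounding rectangle.
Bottom plate: 240 × 14, A = 3 360 mm², y = 7 mm, Ī = 54 880 mm⁴.
Web plate: 14 × 200, A = 2 800 mm², y = 114 mm, Ī = 9 333 333 mm⁴.
Top plate: 110 × 18, A = 1 980 mm², y = 223 mm, Ī = 53 460 mm⁴.
Centroid: ȳ = ΣA·y / ΣA = 96.346 mm.
Transfer each piece to the horizontal centroidal axis using Ī + A·d² with d = y − 96.346:
  bottom plate: d = -89.346 mm → contributes +26 877 041 mm⁴
  web plate: d = 17.654 mm → contributes +10 205 949 mm⁴
  top plate: d = 126.65 mm → contributes +31 814 887 mm⁴
Total I = 68 897 876 mm⁴.

I_x ≈ 6.89 × 10⁷ mm⁴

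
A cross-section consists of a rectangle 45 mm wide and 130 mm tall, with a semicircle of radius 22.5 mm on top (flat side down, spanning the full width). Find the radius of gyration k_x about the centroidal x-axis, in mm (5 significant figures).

Split into non-overlapping primitives; take the origin at the lower-left of the bounding box.
Rectangular body: 45 × 130, A = 5 850 mm², y = 65 mm, Ī = 8 238 750 mm⁴.
Semicircular cap: semicircle r = 22.5, A = 795.2156 mm², y = 139.5493 mm, Ī = 28129.51 mm⁴.
Centroid: ȳ = ΣA·y / ΣA = 73.92112 mm.
Transfer each piece to the centroidal x-axis using Ī + A·d² with d = y − 73.92112:
  rectangular body: d = -8.92112 mm → contributes +8 704 330 mm⁴
  semicircular cap: d = 65.62818 mm → contributes +3 453 169 mm⁴
Total I = 12 157 499 mm⁴.
Radius of gyration: k = √(I/A) = √(12 157 499 / 6645.216) = 42.77279 mm.

k_x ≈ 42.773 mm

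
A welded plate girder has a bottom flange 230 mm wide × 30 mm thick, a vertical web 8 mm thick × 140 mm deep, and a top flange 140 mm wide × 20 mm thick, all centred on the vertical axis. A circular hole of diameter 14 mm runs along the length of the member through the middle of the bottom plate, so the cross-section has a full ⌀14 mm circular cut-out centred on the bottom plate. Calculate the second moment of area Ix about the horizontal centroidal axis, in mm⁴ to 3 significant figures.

Decompose the section into non-overlapping parts with the origin at the bottom-left of its bounding rectangle.
Bottom plate: 230 × 30, A = 6 900 mm², y = 15 mm, Ī = 517 500 mm⁴.
Web plate: 8 × 140, A = 1 120 mm², y = 100 mm, Ī = 1 829 333 mm⁴.
Top plate: 140 × 20, A = 2 800 mm², y = 180 mm, Ī = 93 333 mm⁴.
Hole (subtracted): ⌀14, A = 153.94 mm², y = 15 mm, Ī = 1885.7 mm⁴.
Centroid: ȳ = ΣA·y / ΣA = 67.24 mm.
Transfer each piece to the horizontal centroidal axis using Ī + A·d² with d = y − 67.24:
  bottom plate: d = -52.24 mm → contributes +19 348 054 mm⁴
  web plate: d = 32.76 mm → contributes +3 031 303 mm⁴
  top plate: d = 112.76 mm → contributes +35 694 531 mm⁴
  hole: d = -52.24 mm → contributes −421 993 mm⁴
Total I = 57 651 896 mm⁴.

Ix ≈ 5.77 × 10⁷ mm⁴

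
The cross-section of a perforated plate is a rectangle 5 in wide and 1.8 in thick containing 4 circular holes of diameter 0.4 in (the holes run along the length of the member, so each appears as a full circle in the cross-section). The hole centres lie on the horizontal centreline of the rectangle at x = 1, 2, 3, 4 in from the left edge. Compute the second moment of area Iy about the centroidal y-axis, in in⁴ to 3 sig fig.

Iy ≈ 18.1 in⁴

Decompose the section into non-overlapping parts with the origin at the bottom-left of its bounding rectangle.
Plate: 5 × 1.8, A = 9 in², x = 2.5 in, Ī = 18.75 in⁴.
Hole 1 (subtracted): ⌀0.4, A = 0.12566 in², x = 1 in, Ī = 0.0012566 in⁴.
Hole 2 (subtracted): ⌀0.4, A = 0.12566 in², x = 2 in, Ī = 0.0012566 in⁴.
Hole 3 (subtracted): ⌀0.4, A = 0.12566 in², x = 3 in, Ī = 0.0012566 in⁴.
Hole 4 (subtracted): ⌀0.4, A = 0.12566 in², x = 4 in, Ī = 0.0012566 in⁴.
By symmetry the centroid is at mid-width, x̄ = 2.5 in.
Transfer each piece to the centroidal y-axis using Ī + A·d² with d = x − 2.5:
  plate: d = 0 in → contributes +18.75 in⁴
  hole 1: d = -1.5 in → contributes −0.284 in⁴
  hole 2: d = -0.5 in → contributes −0.032673 in⁴
  hole 3: d = 0.5 in → contributes −0.032673 in⁴
  hole 4: d = 1.5 in → contributes −0.284 in⁴
Total I = 18.117 in⁴.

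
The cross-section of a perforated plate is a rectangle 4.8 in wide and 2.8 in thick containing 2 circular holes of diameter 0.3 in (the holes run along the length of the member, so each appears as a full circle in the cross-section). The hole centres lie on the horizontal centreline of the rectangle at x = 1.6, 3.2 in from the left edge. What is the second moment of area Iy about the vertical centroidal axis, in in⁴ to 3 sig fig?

Split into non-overlapping primitives; take the origin at the lower-left of the bounding box.
Plate: 4.8 × 2.8, A = 13.44 in², x = 2.4 in, Ī = 25.805 in⁴.
Hole 1 (subtracted): ⌀0.3, A = 0.070686 in², x = 1.6 in, Ī = 0.00039761 in⁴.
Hole 2 (subtracted): ⌀0.3, A = 0.070686 in², x = 3.2 in, Ī = 0.00039761 in⁴.
By symmetry the centroid is at mid-width, x̄ = 2.4 in.
Transfer each piece to the vertical centroidal axis using Ī + A·d² with d = x − 2.4:
  plate: d = 0 in → contributes +25.805 in⁴
  hole 1: d = -0.8 in → contributes −0.045637 in⁴
  hole 2: d = 0.8 in → contributes −0.045637 in⁴
Total I = 25.714 in⁴.

Iy ≈ 25.7 in⁴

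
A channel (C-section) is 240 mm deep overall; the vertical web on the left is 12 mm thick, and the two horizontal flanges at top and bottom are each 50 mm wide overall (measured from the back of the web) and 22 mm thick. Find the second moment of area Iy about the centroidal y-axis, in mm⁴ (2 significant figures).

Iy ≈ 9.0 × 10⁵ mm⁴

Break the section into simple shapes (no overlaps), measuring from the bottom-left corner of the bounding box.
Web: 12 × 240, A = 2 880 mm², x = 6 mm, Ī = 34 560 mm⁴.
Top flange (beyond web): 38 × 22, A = 836 mm², x = 31 mm, Ī = 100 599 mm⁴.
Bottom flange (beyond web): 38 × 22, A = 836 mm², x = 31 mm, Ī = 100 599 mm⁴.
Centroid: x̄ = ΣA·x / ΣA = 15.18 mm.
Transfer each piece to the centroidal y-axis using Ī + A·d² with d = x − 15.18:
  web: d = -9.183 mm → contributes +277 411 mm⁴
  top flange (beyond web): d = 15.82 mm → contributes +309 753 mm⁴
  bottom flange (beyond web): d = 15.82 mm → contributes +309 753 mm⁴
Total I = 896 917 mm⁴.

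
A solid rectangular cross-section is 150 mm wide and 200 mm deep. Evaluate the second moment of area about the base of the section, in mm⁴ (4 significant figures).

The section: 150 × 200, A = 30 000 mm², y = 100 mm, Ī = 100 000 000 mm⁴.
Transfer it to the bottom edge using Ī + A·d² with d = y − 0:
  the section: d = 100 mm → contributes +400 000 000 mm⁴
Total I = 400 000 000 mm⁴.

I_base ≈ 4.000 × 10⁸ mm⁴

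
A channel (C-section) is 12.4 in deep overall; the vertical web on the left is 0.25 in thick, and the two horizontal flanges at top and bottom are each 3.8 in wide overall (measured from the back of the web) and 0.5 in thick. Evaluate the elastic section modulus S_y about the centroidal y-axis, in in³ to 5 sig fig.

Split into non-overlapping primitives; take the origin at the lower-left of the bounding box.
Web: 0.25 × 12.4, A = 3.1 in², x = 0.125 in, Ī = 0.01614583 in⁴.
Top flange (beyond web): 3.55 × 0.5, A = 1.775 in², x = 2.025 in, Ī = 1.86412 in⁴.
Bottom flange (beyond web): 3.55 × 0.5, A = 1.775 in², x = 2.025 in, Ī = 1.86412 in⁴.
Centroid: x̄ = ΣA·x / ΣA = 1.139286 in.
Transfer each piece to the centroidal y-axis using Ī + A·d² with d = x − 1.139286:
  web: d = -1.014286 in → contributes +3.20535 in⁴
  top flange (beyond web): d = 0.8857143 in → contributes +3.256589 in⁴
  bottom flange (beyond web): d = 0.8857143 in → contributes +3.256589 in⁴
Total I = 9.718528 in⁴.
Extreme fibre distance c = 2.660714 in; S = I/c = 3.652601 in³.

S_y ≈ 3.6526 in³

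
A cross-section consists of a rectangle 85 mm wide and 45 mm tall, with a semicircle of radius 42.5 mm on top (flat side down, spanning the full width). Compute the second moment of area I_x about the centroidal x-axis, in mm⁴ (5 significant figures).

I_x ≈ 3.6804 × 10⁶ mm⁴

Split into non-overlapping primitives; take the origin at the lower-left of the bounding box.
Rectangular body: 85 × 45, A = 3 825 mm², y = 22.5 mm, Ī = 645468.8 mm⁴.
Semicircular cap: semicircle r = 42.5, A = 2837.251 mm², y = 63.03756 mm, Ī = 358086.4 mm⁴.
Centroid: ȳ = ΣA·y / ΣA = 39.76372 mm.
Transfer each piece to the centroidal x-axis using Ī + A·d² with d = y − 39.76372:
  rectangular body: d = -17.26372 mm → contributes +1 785 456 mm⁴
  semicircular cap: d = 23.27384 mm → contributes +1 894 945 mm⁴
Total I = 3 680 401 mm⁴.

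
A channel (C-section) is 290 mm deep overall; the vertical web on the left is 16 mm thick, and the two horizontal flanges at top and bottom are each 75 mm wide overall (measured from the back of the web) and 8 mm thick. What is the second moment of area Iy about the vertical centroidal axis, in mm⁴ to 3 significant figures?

Iy ≈ 1.48 × 10⁶ mm⁴

Decompose the section into non-overlapping parts with the origin at the bottom-left of its bounding rectangle.
Web: 16 × 290, A = 4 640 mm², x = 8 mm, Ī = 98 987 mm⁴.
Top flange (beyond web): 59 × 8, A = 472 mm², x = 45.5 mm, Ī = 136 919 mm⁴.
Bottom flange (beyond web): 59 × 8, A = 472 mm², x = 45.5 mm, Ī = 136 919 mm⁴.
Centroid: x̄ = ΣA·x / ΣA = 14.34 mm.
Transfer each piece to the vertical centroidal axis using Ī + A·d² with d = x − 14.34:
  web: d = -6.3395 mm → contributes +285 467 mm⁴
  top flange (beyond web): d = 31.16 mm → contributes +595 219 mm⁴
  bottom flange (beyond web): d = 31.16 mm → contributes +595 219 mm⁴
Total I = 1 475 906 mm⁴.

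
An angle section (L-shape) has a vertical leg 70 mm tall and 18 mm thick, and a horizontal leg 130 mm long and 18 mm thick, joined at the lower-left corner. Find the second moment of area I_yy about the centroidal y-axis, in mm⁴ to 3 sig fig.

I_yy ≈ 5.42 × 10⁶ mm⁴

Treat the section as a set of non-overlapping primitives; coordinates are from the bounding-box lower-left.
Vertical leg: 18 × 70, A = 1 260 mm², x = 9 mm, Ī = 34 020 mm⁴.
Horizontal leg (remainder): 112 × 18, A = 2 016 mm², x = 74 mm, Ī = 2 107 392 mm⁴.
Centroid: x̄ = ΣA·x / ΣA = 49 mm.
Transfer each piece to the centroidal y-axis using Ī + A·d² with d = x − 49:
  vertical leg: d = -40 mm → contributes +2 050 020 mm⁴
  horizontal leg (remainder): d = 25 mm → contributes +3 367 392 mm⁴
Total I = 5 417 412 mm⁴.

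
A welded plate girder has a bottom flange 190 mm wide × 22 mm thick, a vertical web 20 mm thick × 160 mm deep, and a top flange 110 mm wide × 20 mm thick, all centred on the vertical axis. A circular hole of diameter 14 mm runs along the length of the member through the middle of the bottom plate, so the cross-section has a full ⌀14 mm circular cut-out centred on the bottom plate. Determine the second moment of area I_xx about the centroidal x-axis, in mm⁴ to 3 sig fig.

I_xx ≈ 5.52 × 10⁷ mm⁴

Split into non-overlapping primitives; take the origin at the lower-left of the bounding box.
Bottom plate: 190 × 22, A = 4 180 mm², y = 11 mm, Ī = 168 593 mm⁴.
Web plate: 20 × 160, A = 3 200 mm², y = 102 mm, Ī = 6 826 667 mm⁴.
Top plate: 110 × 20, A = 2 200 mm², y = 192 mm, Ī = 73 333 mm⁴.
Hole (subtracted): ⌀14, A = 153.94 mm², y = 11 mm, Ī = 1885.7 mm⁴.
Centroid: ȳ = ΣA·y / ΣA = 84.138 mm.
Transfer each piece to the centroidal x-axis using Ī + A·d² with d = y − 84.138:
  bottom plate: d = -73.138 mm → contributes +22 527 896 mm⁴
  web plate: d = 17.862 mm → contributes +7 847 670 mm⁴
  top plate: d = 107.86 mm → contributes +25 668 765 mm⁴
  hole: d = -73.138 mm → contributes −825 318 mm⁴
Total I = 55 219 013 mm⁴.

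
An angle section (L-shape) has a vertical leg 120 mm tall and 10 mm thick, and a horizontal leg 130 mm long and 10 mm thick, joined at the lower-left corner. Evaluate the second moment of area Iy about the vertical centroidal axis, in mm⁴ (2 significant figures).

Iy ≈ 4.0 × 10⁶ mm⁴

Decompose the section into non-overlapping parts with the origin at the bottom-left of its bounding rectangle.
Vertical leg: 10 × 120, A = 1 200 mm², x = 5 mm, Ī = 10 000 mm⁴.
Horizontal leg (remainder): 120 × 10, A = 1 200 mm², x = 70 mm, Ī = 1 440 000 mm⁴.
Centroid: x̄ = ΣA·x / ΣA = 37.5 mm.
Transfer each piece to the vertical centroidal axis using Ī + A·d² with d = x − 37.5:
  vertical leg: d = -32.5 mm → contributes +1 277 500 mm⁴
  horizontal leg (remainder): d = 32.5 mm → contributes +2 707 500 mm⁴
Total I = 3 985 000 mm⁴.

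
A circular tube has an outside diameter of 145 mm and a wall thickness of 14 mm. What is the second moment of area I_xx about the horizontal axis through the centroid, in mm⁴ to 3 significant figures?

I_xx ≈ 1.25 × 10⁷ mm⁴

Split into non-overlapping primitives; take the origin at the lower-left of the bounding box.
Outer circle: ⌀145, A = 16 513 mm², y = 72.5 mm, Ī = 21 699 109 mm⁴.
Bore (subtracted): ⌀117, A = 10 751 mm², y = 72.5 mm, Ī = 9 198 422 mm⁴.
By symmetry the centroid is at mid-height, ȳ = 72.5 mm.
All pieces are centred on the horizontal axis through the centroid, so I = ΣĪ (holes subtracted) = 12 500 687 mm⁴.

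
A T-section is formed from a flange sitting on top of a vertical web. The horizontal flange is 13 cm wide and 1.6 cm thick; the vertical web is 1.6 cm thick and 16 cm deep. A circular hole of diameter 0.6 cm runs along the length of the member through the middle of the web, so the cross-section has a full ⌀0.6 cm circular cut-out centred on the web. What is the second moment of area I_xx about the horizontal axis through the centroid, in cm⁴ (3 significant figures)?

I_xx ≈ 1430 cm⁴

Decompose the section into non-overlapping parts with the origin at the bottom-left of its bounding rectangle.
Flange: 13 × 1.6, A = 20.8 cm², y = 16.8 cm, Ī = 4.4373 cm⁴.
Web: 1.6 × 16, A = 25.6 cm², y = 8 cm, Ī = 546.13 cm⁴.
Hole (subtracted): ⌀0.6, A = 0.28274 cm², y = 8 cm, Ī = 0.0063617 cm⁴.
Centroid: ȳ = ΣA·y / ΣA = 11.969 cm.
Transfer each piece to the horizontal axis through the centroid using Ī + A·d² with d = y − 11.969:
  flange: d = 4.831 cm → contributes +489.88 cm⁴
  web: d = -3.969 cm → contributes +949.41 cm⁴
  hole: d = -3.969 cm → contributes −4.4604 cm⁴
Total I = 1434.8 cm⁴.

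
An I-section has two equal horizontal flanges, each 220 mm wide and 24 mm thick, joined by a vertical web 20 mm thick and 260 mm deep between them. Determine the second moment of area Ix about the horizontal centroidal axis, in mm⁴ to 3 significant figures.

Ix ≈ 2.43 × 10⁸ mm⁴

Split into non-overlapping primitives; take the origin at the lower-left of the bounding box.
Bottom flange: 220 × 24, A = 5 280 mm², y = 12 mm, Ī = 253 440 mm⁴.
Web: 20 × 260, A = 5 200 mm², y = 154 mm, Ī = 29 293 333 mm⁴.
Top flange: 220 × 24, A = 5 280 mm², y = 296 mm, Ī = 253 440 mm⁴.
By symmetry the centroid is at mid-height, ȳ = 154 mm.
Transfer each piece to the horizontal centroidal axis using Ī + A·d² with d = y − 154:
  bottom flange: d = -142 mm → contributes +106 719 360 mm⁴
  web: d = 0 mm → contributes +29 293 333 mm⁴
  top flange: d = 142 mm → contributes +106 719 360 mm⁴
Total I = 242 732 053 mm⁴.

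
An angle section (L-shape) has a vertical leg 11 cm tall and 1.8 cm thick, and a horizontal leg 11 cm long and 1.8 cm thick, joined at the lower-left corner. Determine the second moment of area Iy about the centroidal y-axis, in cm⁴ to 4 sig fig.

Break the section into simple shapes (no overlaps), measuring from the bottom-left corner of the bounding box.
Vertical leg: 1.8 × 11, A = 19.8 cm², x = 0.9 cm, Ī = 5.346 cm⁴.
Horizontal leg (remainder): 9.2 × 1.8, A = 16.56 cm², x = 6.4 cm, Ī = 116.803 cm⁴.
Centroid: x̄ = ΣA·x / ΣA = 3.40495 cm.
Transfer each piece to the centroidal y-axis using Ī + A·d² with d = x − 3.40495:
  vertical leg: d = -2.50495 cm → contributes +129.587 cm⁴
  horizontal leg (remainder): d = 2.99505 cm → contributes +265.352 cm⁴
Total I = 394.938 cm⁴.

Iy ≈ 394.9 cm⁴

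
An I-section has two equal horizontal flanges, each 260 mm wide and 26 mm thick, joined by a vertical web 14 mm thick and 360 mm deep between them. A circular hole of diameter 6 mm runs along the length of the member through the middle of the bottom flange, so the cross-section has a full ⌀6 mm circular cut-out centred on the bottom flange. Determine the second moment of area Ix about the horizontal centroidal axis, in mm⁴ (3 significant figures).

Ix ≈ 5.58 × 10⁸ mm⁴

Split into non-overlapping primitives; take the origin at the lower-left of the bounding box.
Bottom flange: 260 × 26, A = 6 760 mm², y = 13 mm, Ī = 380 813 mm⁴.
Web: 14 × 360, A = 5 040 mm², y = 206 mm, Ī = 54 432 000 mm⁴.
Top flange: 260 × 26, A = 6 760 mm², y = 399 mm, Ī = 380 813 mm⁴.
Hole (subtracted): ⌀6, A = 28.274 mm², y = 13 mm, Ī = 63.617 mm⁴.
Centroid: ȳ = ΣA·y / ΣA = 206.29 mm.
Transfer each piece to the horizontal centroidal axis using Ī + A·d² with d = y − 206.29:
  bottom flange: d = -193.29 mm → contributes +252 953 005 mm⁴
  web: d = -0.29447 mm → contributes +54 432 437 mm⁴
  top flange: d = 192.71 mm → contributes +251 416 274 mm⁴
  hole: d = -193.29 mm → contributes −1 056 470 mm⁴
Total I = 557 745 246 mm⁴.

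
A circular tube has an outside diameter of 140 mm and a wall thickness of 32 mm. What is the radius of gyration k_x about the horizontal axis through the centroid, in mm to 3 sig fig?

Treat the section as a set of non-overlapping primitives; coordinates are from the bounding-box lower-left.
Outer circle: ⌀140, A = 15 394 mm², y = 70 mm, Ī = 18 857 410 mm⁴.
Bore (subtracted): ⌀76, A = 4536.5 mm², y = 70 mm, Ī = 1 637 662 mm⁴.
By symmetry the centroid is at mid-height, ȳ = 70 mm.
All pieces are centred on the horizontal axis through the centroid, so I = ΣĪ (holes subtracted) = 17 219 748 mm⁴.
Radius of gyration: k = √(I/A) = √(17 219 748 / 10 857) = 39.825 mm.

k_x ≈ 39.8 mm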